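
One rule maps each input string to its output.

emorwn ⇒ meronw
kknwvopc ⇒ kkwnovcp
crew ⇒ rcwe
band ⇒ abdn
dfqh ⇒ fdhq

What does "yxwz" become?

xyzw

The pattern: swap each adjacent pair of characters (1↔2, 3↔4, ...).
So "yxwz" becomes "xyzw".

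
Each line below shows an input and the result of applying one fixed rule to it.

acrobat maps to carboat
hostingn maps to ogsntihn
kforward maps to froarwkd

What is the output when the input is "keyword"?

The rule is to take characters alternately from the front and the back (1st, last, 2nd, 2nd-last, ...), then move the first 2 characters to the end (rotate left by 2).
For "keyword", step one produces "kderyow"; step two turns that into "eryowkd".
(Check on "acrobat": → "atcarbo" → "carboat" ✓)

eryowkd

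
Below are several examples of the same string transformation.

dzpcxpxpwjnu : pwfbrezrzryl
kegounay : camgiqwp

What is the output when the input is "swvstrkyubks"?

muuyxuvtmawd

The transformation: move the last 2 characters to the front (rotate right by 2), then shift every letter 2 places forward in the alphabet (wrapping around).
Working it through for "swvstrkyubks": intermediate "ksswvstrkyub", final "muuyxuvtmawd".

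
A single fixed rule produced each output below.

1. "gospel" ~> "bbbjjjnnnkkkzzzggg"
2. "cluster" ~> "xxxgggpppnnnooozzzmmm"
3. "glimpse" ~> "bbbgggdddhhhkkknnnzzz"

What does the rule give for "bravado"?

Looking at the pairs, the operation is to repeat every character 3 times, then shift every letter 5 places backward in the alphabet (wrapping around).
Applying both steps to "bravado": "bbbrrraaavvvaaadddooo", then "wwwmmmvvvqqqvvvyyyjjj".
(Check on "gospel": → "gggooossspppeeelll" → "bbbjjjnnnkkkzzzggg" ✓)

wwwmmmvvvqqqvvvyyyjjj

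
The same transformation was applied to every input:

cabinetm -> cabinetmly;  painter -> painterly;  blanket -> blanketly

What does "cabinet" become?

cabinetly

What's happening: append "ly".
For "cabinet" the result is "cabinetly".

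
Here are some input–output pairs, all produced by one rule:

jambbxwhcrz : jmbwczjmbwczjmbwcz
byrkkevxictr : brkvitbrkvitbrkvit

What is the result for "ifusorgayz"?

Rule — keep every other character starting from the first (positions 1st, 3rd, 5th, ...), then write the whole string 3 times in a row.
"ifusorgayz" → "iuogy" → "iuogyiuogyiuogy".
(Check on "byrkkevxictr": → "brkvit" → "brkvitbrkvitbrkvit" ✓)

iuogyiuogyiuogy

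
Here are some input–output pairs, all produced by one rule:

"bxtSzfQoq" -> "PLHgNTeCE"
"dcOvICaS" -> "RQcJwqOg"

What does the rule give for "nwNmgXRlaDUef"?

BKbAUlfZOriST

The rule is to shift every letter 12 places backward in the alphabet (wrapping around), then flip the case of every letter.
Applying both steps to "nwNmgXRlaDUef": "bkBauLFzoRIst", then "BKbAUlfZOriST".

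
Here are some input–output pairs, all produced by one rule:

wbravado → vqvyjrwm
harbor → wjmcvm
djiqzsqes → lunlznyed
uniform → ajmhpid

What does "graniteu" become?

The rule is to shift every letter 5 places backward in the alphabet (wrapping around), then move the first 3 characters to the end (rotate left by 3).
Applying both steps to "graniteu": "bmvidozp", then "idozpbmv".

idozpbmv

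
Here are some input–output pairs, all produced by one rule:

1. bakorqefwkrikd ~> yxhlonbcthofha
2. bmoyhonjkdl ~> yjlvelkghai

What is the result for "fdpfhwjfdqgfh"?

camcetgcandce

Looking at the pairs, the operation is to shift every letter 3 places backward in the alphabet (wrapping around).
"fdpfhwjfdqgfh" → "camcetgcandce".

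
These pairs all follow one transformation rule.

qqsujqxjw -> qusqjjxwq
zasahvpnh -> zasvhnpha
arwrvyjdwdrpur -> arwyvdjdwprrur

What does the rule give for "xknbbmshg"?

xbnmbhsgk

The transformation: swap each adjacent pair of characters (1↔2, 3↔4, ...), then move the first character to the end.
"xknbbmshg" → "kxbnmbhsg" → "xbnmbhsgk".
(Check on "qqsujqxjw": → "qqusqjjxw" → "qusqjjxwq" ✓)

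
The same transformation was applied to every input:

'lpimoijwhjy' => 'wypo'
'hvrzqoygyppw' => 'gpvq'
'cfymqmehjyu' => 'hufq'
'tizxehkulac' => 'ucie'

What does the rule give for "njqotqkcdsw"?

cwjt

In each case the input is transformed by: keep one character in every 3, starting at position 2 (positions 2nd, 5th, 8th, ...), then move the last 2 characters to the front (rotate right by 2).
For "njqotqkcdsw", step one produces "jtcw"; step two turns that into "cwjt".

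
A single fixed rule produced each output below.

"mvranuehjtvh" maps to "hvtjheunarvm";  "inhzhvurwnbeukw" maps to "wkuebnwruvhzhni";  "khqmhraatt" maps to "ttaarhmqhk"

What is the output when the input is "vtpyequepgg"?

The pattern: reverse the string.
Doing the same to "vtpyequepgg": "ggpeuqeyptv".

ggpeuqeyptv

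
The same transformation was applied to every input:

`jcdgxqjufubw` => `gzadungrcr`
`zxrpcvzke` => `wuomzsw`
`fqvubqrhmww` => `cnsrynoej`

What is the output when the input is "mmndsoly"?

The rule is to shift every letter 3 places backward in the alphabet (wrapping around), then delete the last 2 characters.
Working it through for "mmndsoly": intermediate "jjkapliv", final "jjkapl".

jjkapl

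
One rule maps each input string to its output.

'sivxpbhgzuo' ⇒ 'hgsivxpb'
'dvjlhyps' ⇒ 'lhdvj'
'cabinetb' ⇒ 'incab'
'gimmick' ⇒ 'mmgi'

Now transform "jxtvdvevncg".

evjxtvdv

The pattern: delete the last 3 characters, then move the last 2 characters to the front (rotate right by 2).
Doing the same to "jxtvdvevncg": "evjxtvdv".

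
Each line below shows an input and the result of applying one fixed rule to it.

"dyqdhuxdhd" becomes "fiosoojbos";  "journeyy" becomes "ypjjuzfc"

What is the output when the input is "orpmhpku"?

Rule — shift every letter 11 places forward in the alphabet (wrapping around), then swap the front and back halves of the string.
For "orpmhpku", step one produces "zcaxsavf"; step two turns that into "savfzcax".

savfzcax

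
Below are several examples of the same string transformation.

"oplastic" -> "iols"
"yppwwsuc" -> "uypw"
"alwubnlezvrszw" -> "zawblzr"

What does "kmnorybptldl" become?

dknrbt

The rule is to move the last 2 characters to the front (rotate right by 2), then keep every other character starting from the first (positions 1st, 3rd, 5th, ...).
Starting from "kmnorybptldl": after the first operation, "dlkmnorybptl"; after the second, "dknrbt".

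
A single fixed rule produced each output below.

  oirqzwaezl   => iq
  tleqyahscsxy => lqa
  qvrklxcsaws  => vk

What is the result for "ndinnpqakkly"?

dnp

Rule — keep every other character starting from the second (positions 2nd, 4th, 6th, ...), then delete the last 3 characters.
Starting from "ndinnpqakkly": after the first operation, "dnpaky"; after the second, "dnp".
(Check on "oirqzwaezl": → "iqwel" → "iq" ✓)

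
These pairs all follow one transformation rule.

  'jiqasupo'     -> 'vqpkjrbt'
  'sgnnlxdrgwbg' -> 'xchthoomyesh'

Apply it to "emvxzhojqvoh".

wpifnwyaipkr

Rule — shift every letter 1 place forward in the alphabet (wrapping around), then move the last 3 characters to the front (rotate right by 3).
"emvxzhojqvoh" → "fnwyaipkrwpi" → "wpifnwyaipkr".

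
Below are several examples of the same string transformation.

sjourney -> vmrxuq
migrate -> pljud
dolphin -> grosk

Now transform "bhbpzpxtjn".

In each case the input is transformed by: shift every letter 3 places forward in the alphabet (wrapping around), then delete the last 2 characters.
Applying both steps to "bhbpzpxtjn": "ekescsawmq", then "ekescsaw".

ekescsaw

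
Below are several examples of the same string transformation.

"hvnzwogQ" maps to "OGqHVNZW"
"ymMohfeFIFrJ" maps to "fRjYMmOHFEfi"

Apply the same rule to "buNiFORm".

orMBUnIf

The rule is to move the last 3 characters to the front (rotate right by 3), then flip the case of every letter.
Starting from "buNiFORm": after the first operation, "ORmbuNiF"; after the second, "orMBUnIf".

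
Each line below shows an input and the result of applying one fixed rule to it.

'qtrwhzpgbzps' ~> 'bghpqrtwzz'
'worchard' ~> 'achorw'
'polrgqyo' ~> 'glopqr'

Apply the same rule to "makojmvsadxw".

aadjkmmosv

What's happening: delete the last 2 characters, then sort the characters into alphabetical order.
Doing the same to "makojmvsadxw": "aadjkmmosv".
(Check on "polrgqyo": → "polrgq" → "glopqr" ✓)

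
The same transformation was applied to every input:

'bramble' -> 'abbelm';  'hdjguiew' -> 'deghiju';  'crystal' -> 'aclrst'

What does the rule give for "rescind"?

cdeinr

In each case the input is transformed by: sort the characters into alphabetical order, then delete the last character.
"rescind" → "cdeinrs" → "cdeinr".
(Check on "bramble": → "abbelmr" → "abbelm" ✓)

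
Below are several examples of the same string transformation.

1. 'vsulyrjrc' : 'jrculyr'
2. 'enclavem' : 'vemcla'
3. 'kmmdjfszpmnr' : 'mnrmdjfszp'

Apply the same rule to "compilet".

letmpi

The transformation: delete the first 2 characters, then move the last 3 characters to the front (rotate right by 3).
Starting from "compilet": after the first operation, "mpilet"; after the second, "letmpi".
(Check on "kmmdjfszpmnr": → "mdjfszpmnr" → "mnrmdjfszp" ✓)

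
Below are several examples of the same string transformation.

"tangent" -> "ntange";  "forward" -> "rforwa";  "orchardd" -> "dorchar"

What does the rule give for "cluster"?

The transformation: delete the last character, then move the last character to the front.
Applying both steps to "cluster": "cluste", then "eclust".
(Check on "forward": → "forwar" → "rforwa" ✓)

eclust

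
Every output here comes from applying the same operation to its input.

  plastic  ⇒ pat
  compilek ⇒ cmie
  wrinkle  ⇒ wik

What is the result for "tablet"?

Looking at the pairs, the operation is to delete the last character, then keep every other character starting from the first (positions 1st, 3rd, 5th, ...).
Working it through for "tablet": intermediate "table", final "tbe".

tbe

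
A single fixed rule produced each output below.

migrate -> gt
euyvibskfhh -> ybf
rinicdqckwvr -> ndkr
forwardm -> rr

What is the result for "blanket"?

The transformation: keep one character in every 3, starting at position 3 (positions 3rd, 6th, 9th, ...).
For "blanket" the result is "ae".

ae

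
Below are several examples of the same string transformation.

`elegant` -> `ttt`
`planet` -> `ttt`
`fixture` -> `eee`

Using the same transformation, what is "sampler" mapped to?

In each case the input is transformed by: repeat every character 3 times, then keep only the last 3 characters.
On "sampler": the first step gives "sssaaammmpppllleeerrr", and the second then gives "rrr".
(Check on "fixture": → "fffiiixxxtttuuurrreee" → "eee" ✓)

rrr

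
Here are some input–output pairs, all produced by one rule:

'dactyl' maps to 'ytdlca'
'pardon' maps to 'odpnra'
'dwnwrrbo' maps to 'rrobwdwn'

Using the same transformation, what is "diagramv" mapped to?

arvmidga

In each case the input is transformed by: swap the front and back halves of the string, then swap each adjacent pair of characters (1↔2, 3↔4, ...).
"diagramv" → "ramvdiag" → "arvmidga".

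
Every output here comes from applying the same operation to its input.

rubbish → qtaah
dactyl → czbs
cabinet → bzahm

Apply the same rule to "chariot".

bgzqh

Rule — shift every letter 1 place backward in the alphabet (wrapping around), then delete the last 2 characters.
"chariot" → "bgzqh".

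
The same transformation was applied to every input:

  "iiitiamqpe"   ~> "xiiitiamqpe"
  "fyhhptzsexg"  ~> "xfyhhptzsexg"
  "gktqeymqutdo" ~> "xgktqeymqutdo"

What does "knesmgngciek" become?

xknesmgngciek

The rule is to prepend "x".
So "knesmgngciek" becomes "xknesmgngciek".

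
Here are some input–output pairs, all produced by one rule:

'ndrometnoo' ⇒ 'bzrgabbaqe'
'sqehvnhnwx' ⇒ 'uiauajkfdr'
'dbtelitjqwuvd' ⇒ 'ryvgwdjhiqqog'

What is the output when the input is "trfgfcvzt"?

What's happening: move the first 3 characters to the end (rotate left by 3), then shift every letter 13 places forward in the alphabet (wrapping around) — i.e. ROT13.
Applying that to "trfgfcvzt" gives "tspimgges".

tspimgges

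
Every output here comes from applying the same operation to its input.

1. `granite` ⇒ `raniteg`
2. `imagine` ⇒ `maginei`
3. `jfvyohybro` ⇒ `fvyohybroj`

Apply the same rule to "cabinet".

Rule — move the first character to the end.
On "cabinet" that produces "abinetc".

abinetc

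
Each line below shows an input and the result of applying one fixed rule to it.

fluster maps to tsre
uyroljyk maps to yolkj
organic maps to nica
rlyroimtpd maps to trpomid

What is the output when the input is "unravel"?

In each case the input is transformed by: delete the first 3 characters, then sort the characters into reverse alphabetical order.
"unravel" → "avel" → "vlea".

vlea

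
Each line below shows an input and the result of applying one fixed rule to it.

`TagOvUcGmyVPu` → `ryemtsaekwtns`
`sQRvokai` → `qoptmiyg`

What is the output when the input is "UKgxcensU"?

What's happening: shift every letter 2 places backward in the alphabet (wrapping around), then convert every letter to lowercase.
Working it through for "UKgxcensU": intermediate "SIevaclqS", final "sievaclqs".
(Check on "sQRvokai": → "qOPtmiyg" → "qoptmiyg" ✓)

sievaclqs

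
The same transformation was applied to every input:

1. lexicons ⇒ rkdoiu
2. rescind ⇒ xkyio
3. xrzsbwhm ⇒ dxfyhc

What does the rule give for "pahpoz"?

vgnv

What's happening: delete the last 2 characters, then shift every letter 6 places forward in the alphabet (wrapping around).
Starting from "pahpoz": after the first operation, "pahp"; after the second, "vgnv".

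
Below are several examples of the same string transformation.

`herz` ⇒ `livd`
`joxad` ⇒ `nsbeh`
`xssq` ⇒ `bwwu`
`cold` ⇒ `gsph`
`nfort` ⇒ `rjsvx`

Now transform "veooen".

zissir

The transformation: shift every letter 4 places forward in the alphabet (wrapping around).
Applying that to "veooen" gives "zissir".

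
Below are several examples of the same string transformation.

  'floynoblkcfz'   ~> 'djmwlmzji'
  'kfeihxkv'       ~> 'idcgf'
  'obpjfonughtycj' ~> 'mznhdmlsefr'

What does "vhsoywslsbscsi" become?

Each output is the input with this applied: delete the last 3 characters, then shift every letter 2 places backward in the alphabet (wrapping around).
Working it through for "vhsoywslsbscsi": intermediate "vhsoywslsbs", final "tfqmwuqjqzq".

tfqmwuqjqzq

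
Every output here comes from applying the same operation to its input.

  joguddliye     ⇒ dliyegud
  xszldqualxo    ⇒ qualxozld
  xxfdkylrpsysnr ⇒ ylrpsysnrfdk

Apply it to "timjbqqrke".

Rule — delete the first 2 characters, then move the first 3 characters to the end (rotate left by 3).
"timjbqqrke" → "mjbqqrke" → "qqrkemjb".

qqrkemjb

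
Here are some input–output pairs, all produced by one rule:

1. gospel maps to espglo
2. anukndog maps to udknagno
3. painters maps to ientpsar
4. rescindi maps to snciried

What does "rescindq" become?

sncirqed

Rule — take characters alternately from the front and the back (1st, last, 2nd, 2nd-last, ...), then swap the front and back halves of the string.
Applying that to "rescindq" gives "sncirqed".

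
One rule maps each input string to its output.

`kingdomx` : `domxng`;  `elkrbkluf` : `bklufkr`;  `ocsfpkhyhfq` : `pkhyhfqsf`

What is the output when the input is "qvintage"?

tagein

What's happening: delete the first 2 characters, then move the first 2 characters to the end (rotate left by 2).
On "qvintage": the first step gives "intage", and the second then gives "tagein".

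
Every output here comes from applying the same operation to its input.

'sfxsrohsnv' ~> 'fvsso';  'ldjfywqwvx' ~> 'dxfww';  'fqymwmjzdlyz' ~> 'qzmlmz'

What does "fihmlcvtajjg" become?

igmjct

What's happening: keep every other character starting from the second (positions 2nd, 4th, 6th, ...), then take characters alternately from the front and the back (1st, last, 2nd, 2nd-last, ...).
Working it through for "fihmlcvtajjg": intermediate "imctjg", final "igmjct".
(Check on "fqymwmjzdlyz": → "qmmzlz" → "qzmlmz" ✓)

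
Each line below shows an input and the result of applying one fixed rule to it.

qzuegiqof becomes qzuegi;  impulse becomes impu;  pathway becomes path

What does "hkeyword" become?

In each case the input is transformed by: delete the last 3 characters.
So "hkeyword" becomes "hkeyw".

hkeyw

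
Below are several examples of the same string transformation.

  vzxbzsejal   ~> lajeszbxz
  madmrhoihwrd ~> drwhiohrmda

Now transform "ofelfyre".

eryflef

The pattern: delete the first character, then reverse the string.
For "ofelfyre", step one produces "felfyre"; step two turns that into "eryflef".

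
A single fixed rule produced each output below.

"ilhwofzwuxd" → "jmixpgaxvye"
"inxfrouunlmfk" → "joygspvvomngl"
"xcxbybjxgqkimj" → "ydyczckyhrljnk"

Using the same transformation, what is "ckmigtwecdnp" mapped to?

dlnjhuxfdeoq

The rule is to shift every letter 1 place forward in the alphabet (wrapping around).
On "ckmigtwecdnp" that produces "dlnjhuxfdeoq".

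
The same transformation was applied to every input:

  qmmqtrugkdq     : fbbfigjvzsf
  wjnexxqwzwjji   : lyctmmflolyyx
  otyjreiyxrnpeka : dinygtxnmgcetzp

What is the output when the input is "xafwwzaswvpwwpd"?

mpullophlkelles

The rule is to shift every letter 11 places backward in the alphabet (wrapping around).
Doing the same to "xafwwzaswvpwwpd": "mpullophlkelles".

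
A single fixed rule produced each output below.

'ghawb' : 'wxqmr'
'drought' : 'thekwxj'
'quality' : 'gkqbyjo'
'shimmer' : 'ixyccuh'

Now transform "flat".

vbqj

What's happening: shift every letter 10 places backward in the alphabet (wrapping around).
So "flat" becomes "vbqj".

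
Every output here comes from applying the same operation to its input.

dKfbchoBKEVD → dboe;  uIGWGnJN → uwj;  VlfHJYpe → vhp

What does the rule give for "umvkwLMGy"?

The transformation: keep one character in every 3, starting at position 1 (positions 1st, 4th, 7th, ...), then convert every letter to lowercase.
For "umvkwLMGy", step one produces "ukM"; step two turns that into "ukm".

ukm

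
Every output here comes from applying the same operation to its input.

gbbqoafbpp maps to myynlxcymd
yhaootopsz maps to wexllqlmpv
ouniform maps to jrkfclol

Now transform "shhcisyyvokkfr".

oeezfpvvslhhcp

In each case the input is transformed by: swap the first and last characters, then shift every letter 3 places backward in the alphabet (wrapping around).
For "shhcisyyvokkfr", step one produces "rhhcisyyvokkfs"; step two turns that into "oeezfpvvslhhcp".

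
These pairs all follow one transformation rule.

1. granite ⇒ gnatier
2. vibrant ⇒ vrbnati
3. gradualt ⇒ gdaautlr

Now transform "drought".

duohgtr

What's happening: swap each adjacent pair of characters (1↔2, 3↔4, ...), then move the first character to the end.
Working it through for "drought": intermediate "rduohgt", final "duohgtr".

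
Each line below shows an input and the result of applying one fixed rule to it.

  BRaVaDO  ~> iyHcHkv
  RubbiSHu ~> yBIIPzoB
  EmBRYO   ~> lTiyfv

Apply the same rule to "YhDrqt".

The transformation: flip the case of every letter, then shift every letter 7 places forward in the alphabet (wrapping around).
For "YhDrqt" the result is "fOkYXA".
(Check on "EmBRYO": → "eMbryo" → "lTiyfv" ✓)

fOkYXA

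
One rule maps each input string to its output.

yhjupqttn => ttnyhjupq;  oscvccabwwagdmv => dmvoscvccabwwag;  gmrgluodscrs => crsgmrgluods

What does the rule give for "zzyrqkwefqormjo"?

mjozzyrqkwefqor

The pattern: move the last 3 characters to the front (rotate right by 3).
For "zzyrqkwefqormjo" the result is "mjozzyrqkwefqor".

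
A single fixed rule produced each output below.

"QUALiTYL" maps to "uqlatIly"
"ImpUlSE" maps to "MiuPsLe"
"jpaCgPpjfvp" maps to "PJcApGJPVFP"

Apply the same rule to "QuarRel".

UqRAErL

Rule — flip the case of every letter, then swap each adjacent pair of characters (1↔2, 3↔4, ...).
Applying both steps to "QuarRel": "qUARrEL", then "UqRAErL".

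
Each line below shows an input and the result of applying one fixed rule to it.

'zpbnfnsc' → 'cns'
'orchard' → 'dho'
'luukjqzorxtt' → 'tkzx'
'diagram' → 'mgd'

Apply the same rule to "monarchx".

xah

Each output is the input with this applied: swap the first and last characters, then keep one character in every 3, starting at position 1 (positions 1st, 4th, 7th, ...).
Applying both steps to "monarchx": "xonarchm", then "xah".
(Check on "luukjqzorxtt": → "tuukjqzorxtl" → "tkzx" ✓)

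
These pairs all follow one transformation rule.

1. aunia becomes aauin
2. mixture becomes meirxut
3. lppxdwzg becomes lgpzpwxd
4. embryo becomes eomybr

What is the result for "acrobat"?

The pattern: take characters alternately from the front and the back (1st, last, 2nd, 2nd-last, ...).
On "acrobat" that produces "atcarbo".

atcarbo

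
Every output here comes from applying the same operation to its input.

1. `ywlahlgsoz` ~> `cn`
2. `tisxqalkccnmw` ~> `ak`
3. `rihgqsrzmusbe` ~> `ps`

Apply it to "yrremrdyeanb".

bp

The rule is to shift every letter 12 places backward in the alphabet (wrapping around), then keep only the last 2 characters.
Working it through for "yrremrdyeanb": intermediate "mffsafrmsobp", final "bp".
(Check on "ywlahlgsoz": → "mkzovzugcn" → "cn" ✓)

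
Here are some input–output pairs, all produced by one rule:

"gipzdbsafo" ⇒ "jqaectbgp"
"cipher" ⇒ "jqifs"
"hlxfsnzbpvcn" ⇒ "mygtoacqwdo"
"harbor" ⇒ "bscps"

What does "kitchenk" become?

In each case the input is transformed by: shift every letter 1 place forward in the alphabet (wrapping around), then delete the first character.
For "kitchenk", step one produces "ljudifol"; step two turns that into "judifol".
(Check on "gipzdbsafo": → "hjqaectbgp" → "jqaectbgp" ✓)

judifol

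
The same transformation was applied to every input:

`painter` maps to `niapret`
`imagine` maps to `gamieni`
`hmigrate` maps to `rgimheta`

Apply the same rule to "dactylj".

Looking at the pairs, the operation is to reverse the string, then move the first 3 characters to the end (rotate left by 3).
Working it through for "dactylj": intermediate "jlytcad", final "tcadjly".

tcadjly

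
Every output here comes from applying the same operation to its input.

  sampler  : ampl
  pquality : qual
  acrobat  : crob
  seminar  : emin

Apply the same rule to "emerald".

What's happening: move the first character to the end, then keep only the first 4 characters.
Starting from "emerald": after the first operation, "meralde"; after the second, "mera".

mera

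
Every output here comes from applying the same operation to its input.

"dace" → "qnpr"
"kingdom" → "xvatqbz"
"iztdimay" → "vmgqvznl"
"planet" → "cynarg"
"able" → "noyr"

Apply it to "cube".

Rule — shift every letter 13 places forward in the alphabet (wrapping around) — i.e. ROT13.
Applying that to "cube" gives "phor".

phor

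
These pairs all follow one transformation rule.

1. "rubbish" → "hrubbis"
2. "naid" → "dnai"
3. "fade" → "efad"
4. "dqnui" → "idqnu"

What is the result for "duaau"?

Rule — move the last character to the front.
Applying that to "duaau" gives "uduaa".

uduaa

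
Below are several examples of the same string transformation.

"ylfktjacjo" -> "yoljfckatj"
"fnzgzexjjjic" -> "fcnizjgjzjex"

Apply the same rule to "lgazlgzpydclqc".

lcgqalzcldgyzp

The transformation: take characters alternately from the front and the back (1st, last, 2nd, 2nd-last, ...).
So "lgazlgzpydclqc" becomes "lcgqalzcldgyzp".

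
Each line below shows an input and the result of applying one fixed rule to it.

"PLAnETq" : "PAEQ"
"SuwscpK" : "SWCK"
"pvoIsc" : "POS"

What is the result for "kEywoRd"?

KYOD

The transformation: keep every other character starting from the first (positions 1st, 3rd, 5th, ...), then convert every letter to uppercase.
For "kEywoRd" the result is "KYOD".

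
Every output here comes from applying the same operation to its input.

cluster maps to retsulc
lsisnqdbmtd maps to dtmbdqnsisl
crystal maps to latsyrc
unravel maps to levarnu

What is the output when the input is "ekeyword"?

drowyeke

The transformation: reverse the string.
So "ekeyword" becomes "drowyeke".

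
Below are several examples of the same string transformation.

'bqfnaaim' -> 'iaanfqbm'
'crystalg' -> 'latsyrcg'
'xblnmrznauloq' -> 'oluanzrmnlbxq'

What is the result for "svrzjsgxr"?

In each case the input is transformed by: reverse the string, then move the first character to the end.
Applying both steps to "svrzjsgxr": "rxgsjzrvs", then "xgsjzrvsr".

xgsjzrvsr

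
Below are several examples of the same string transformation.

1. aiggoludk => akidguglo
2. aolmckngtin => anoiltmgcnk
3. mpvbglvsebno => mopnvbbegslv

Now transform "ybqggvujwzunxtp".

ypbtqxgnguvzuwj

Each output is the input with this applied: take characters alternately from the front and the back (1st, last, 2nd, 2nd-last, ...).
For "ybqggvujwzunxtp" the result is "ypbtqxgnguvzuwj".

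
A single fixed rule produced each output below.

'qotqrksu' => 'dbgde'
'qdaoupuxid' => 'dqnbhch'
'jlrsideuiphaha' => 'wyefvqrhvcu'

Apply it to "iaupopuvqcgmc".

What's happening: shift every letter 13 places forward in the alphabet (wrapping around) — i.e. ROT13, then delete the last 3 characters.
On "iaupopuvqcgmc" that produces "vnhcbchidp".

vnhcbchidp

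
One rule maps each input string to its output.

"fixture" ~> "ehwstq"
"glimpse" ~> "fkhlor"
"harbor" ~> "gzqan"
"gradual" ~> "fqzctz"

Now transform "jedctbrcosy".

The rule is to delete the last character, then shift every letter 1 place backward in the alphabet (wrapping around).
On "jedctbrcosy": the first step gives "jedctbrcos", and the second then gives "idcbsaqbnr".
(Check on "glimpse": → "glimps" → "fkhlor" ✓)

idcbsaqbnr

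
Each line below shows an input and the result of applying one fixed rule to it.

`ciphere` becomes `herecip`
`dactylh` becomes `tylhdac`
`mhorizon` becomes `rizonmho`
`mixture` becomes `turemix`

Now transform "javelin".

What's happening: move the first 3 characters to the end (rotate left by 3).
So "javelin" becomes "elinjav".

elinjav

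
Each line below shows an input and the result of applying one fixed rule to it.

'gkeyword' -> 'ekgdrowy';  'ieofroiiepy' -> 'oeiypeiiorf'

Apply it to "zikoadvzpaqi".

kiziqapzvdao

The pattern: reverse the string, then move the last 3 characters to the front (rotate right by 3).
On "zikoadvzpaqi": the first step gives "iqapzvdaokiz", and the second then gives "kiziqapzvdao".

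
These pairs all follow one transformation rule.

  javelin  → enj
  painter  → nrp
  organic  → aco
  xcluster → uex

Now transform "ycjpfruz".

puy

Rule — keep one character in every 3, starting at position 1 (positions 1st, 4th, 7th, ...), then move the first character to the end.
"ycjpfruz" → "ypu" → "puy".
(Check on "organic": → "oac" → "aco" ✓)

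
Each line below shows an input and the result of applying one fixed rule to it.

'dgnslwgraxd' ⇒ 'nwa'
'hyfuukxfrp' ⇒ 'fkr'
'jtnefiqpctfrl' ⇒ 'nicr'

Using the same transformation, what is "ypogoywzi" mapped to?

oyi

The transformation: keep one character in every 3, starting at position 3 (positions 3rd, 6th, 9th, ...).
So "ypogoywzi" becomes "oyi".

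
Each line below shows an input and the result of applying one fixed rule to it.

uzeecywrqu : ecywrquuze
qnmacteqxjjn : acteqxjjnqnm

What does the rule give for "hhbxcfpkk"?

The pattern: move the first 3 characters to the end (rotate left by 3).
Applying that to "hhbxcfpkk" gives "xcfpkkhhb".

xcfpkkhhb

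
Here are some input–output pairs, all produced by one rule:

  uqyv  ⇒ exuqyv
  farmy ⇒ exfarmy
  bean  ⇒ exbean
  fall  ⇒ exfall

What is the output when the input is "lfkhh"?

exlfkhh

The transformation: prepend "ex".
"lfkhh" → "exlfkhh".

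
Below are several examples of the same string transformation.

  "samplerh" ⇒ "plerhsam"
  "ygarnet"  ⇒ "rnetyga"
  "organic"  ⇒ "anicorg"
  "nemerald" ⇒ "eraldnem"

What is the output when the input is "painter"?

nterpai

The pattern: move the first 3 characters to the end (rotate left by 3).
On "painter" that produces "nterpai".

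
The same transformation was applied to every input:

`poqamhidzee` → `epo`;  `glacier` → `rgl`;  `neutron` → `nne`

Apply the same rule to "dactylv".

The transformation: move the first 2 characters to the end (rotate left by 2), then keep only the last 3 characters.
Working it through for "dactylv": intermediate "ctylvda", final "vda".
(Check on "neutron": → "utronne" → "nne" ✓)

vda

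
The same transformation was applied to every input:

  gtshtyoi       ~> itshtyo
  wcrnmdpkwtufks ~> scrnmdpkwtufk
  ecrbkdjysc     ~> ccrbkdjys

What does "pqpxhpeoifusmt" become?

tqpxhpeoifusm

In each case the input is transformed by: delete the first character, then move the last character to the front.
Applying both steps to "pqpxhpeoifusmt": "qpxhpeoifusmt", then "tqpxhpeoifusm".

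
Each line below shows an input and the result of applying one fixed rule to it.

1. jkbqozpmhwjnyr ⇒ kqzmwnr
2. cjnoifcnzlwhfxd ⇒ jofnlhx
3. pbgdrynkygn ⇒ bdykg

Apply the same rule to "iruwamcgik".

Looking at the pairs, the operation is to keep every other character starting from the second (positions 2nd, 4th, 6th, ...).
On "iruwamcgik" that produces "rwmgk".

rwmgk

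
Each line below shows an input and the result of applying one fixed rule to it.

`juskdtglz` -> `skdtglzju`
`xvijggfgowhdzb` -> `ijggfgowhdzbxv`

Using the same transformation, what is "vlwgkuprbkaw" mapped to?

Each output is the input with this applied: move the first 2 characters to the end (rotate left by 2).
For "vlwgkuprbkaw" the result is "wgkuprbkawvl".

wgkuprbkawvl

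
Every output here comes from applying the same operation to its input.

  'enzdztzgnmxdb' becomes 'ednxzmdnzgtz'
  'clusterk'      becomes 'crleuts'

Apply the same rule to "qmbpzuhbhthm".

qhmtbhpbzhu

Each output is the input with this applied: delete the last character, then take characters alternately from the front and the back (1st, last, 2nd, 2nd-last, ...).
On "qmbpzuhbhthm": the first step gives "qmbpzuhbhth", and the second then gives "qhmtbhpbzhu".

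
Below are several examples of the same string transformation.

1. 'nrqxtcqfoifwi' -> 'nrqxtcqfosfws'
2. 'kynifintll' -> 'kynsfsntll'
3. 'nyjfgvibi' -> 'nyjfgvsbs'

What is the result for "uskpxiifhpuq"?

uskpxssfhpuq

The transformation: replace every "i" with "s".
"uskpxiifhpuq" → "uskpxssfhpuq".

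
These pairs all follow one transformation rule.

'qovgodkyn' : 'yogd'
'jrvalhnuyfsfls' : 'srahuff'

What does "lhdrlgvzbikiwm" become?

mhrgzii

Rule — keep every other character starting from the second (positions 2nd, 4th, 6th, ...), then move the last character to the front.
Applying both steps to "lhdrlgvzbikiwm": "hrgziim", then "mhrgzii".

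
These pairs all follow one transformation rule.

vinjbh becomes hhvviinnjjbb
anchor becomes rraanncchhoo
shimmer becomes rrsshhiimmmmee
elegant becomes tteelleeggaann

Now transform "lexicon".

nnlleexxiiccoo

What's happening: double every character, then move the last 2 characters to the front (rotate right by 2).
"lexicon" → "nnlleexxiiccoo".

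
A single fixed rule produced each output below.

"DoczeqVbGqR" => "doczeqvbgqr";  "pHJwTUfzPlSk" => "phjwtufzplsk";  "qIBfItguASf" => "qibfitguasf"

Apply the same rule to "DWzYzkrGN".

In each case the input is transformed by: convert every letter to lowercase.
On "DWzYzkrGN" that produces "dwzyzkrgn".

dwzyzkrgn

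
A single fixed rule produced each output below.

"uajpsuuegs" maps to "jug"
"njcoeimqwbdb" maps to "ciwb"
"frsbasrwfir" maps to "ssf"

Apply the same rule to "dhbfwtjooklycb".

What's happening: keep one character in every 3, starting at position 3 (positions 3rd, 6th, 9th, ...).
"dhbfwtjooklycb" → "btoy".

btoy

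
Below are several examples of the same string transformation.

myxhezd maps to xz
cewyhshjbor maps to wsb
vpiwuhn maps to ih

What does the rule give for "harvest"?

The rule is to keep one character in every 3, starting at position 3 (positions 3rd, 6th, 9th, ...).
So "harvest" becomes "rs".

rs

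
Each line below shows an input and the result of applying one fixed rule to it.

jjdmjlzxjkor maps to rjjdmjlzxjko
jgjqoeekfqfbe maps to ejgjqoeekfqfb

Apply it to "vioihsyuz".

Rule — move the last character to the front.
For "vioihsyuz" the result is "zvioihsyu".

zvioihsyu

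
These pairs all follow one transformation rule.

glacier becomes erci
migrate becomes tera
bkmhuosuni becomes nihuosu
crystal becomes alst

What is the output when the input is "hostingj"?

gjtin

Rule — delete the first 3 characters, then move the last 2 characters to the front (rotate right by 2).
For "hostingj", step one produces "tingj"; step two turns that into "gjtin".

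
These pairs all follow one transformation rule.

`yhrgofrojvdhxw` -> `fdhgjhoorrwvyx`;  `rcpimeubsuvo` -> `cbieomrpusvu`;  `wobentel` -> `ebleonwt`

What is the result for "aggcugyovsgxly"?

caggggolusxvyy

In each case the input is transformed by: sort the characters into alphabetical order, then swap each adjacent pair of characters (1↔2, 3↔4, ...).
Starting from "aggcugyovsgxly": after the first operation, "acgggglosuvxyy"; after the second, "caggggolusxvyy".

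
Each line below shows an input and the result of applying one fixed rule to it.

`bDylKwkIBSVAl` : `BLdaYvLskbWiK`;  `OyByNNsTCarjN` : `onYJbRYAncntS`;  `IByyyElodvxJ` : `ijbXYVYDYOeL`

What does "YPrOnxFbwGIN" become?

ynpiRgoWNBXf

In each case the input is transformed by: flip the case of every letter, then take characters alternately from the front and the back (1st, last, 2nd, 2nd-last, ...).
On "YPrOnxFbwGIN": the first step gives "ypRoNXfBWgin", and the second then gives "ynpiRgoWNBXf".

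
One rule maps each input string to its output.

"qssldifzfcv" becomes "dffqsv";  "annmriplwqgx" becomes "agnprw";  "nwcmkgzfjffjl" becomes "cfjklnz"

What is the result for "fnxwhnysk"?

Rule — keep every other character starting from the first (positions 1st, 3rd, 5th, ...), then sort the characters into alphabetical order.
For "fnxwhnysk", step one produces "fxhyk"; step two turns that into "fhkxy".

fhkxy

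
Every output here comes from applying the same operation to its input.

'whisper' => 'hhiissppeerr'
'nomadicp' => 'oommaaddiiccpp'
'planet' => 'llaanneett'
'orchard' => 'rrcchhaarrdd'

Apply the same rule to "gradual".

rraadduuaall

Each output is the input with this applied: delete the first character, then double every character.
Applying both steps to "gradual": "radual", then "rraadduuaall".
(Check on "orchard": → "rchard" → "rrcchhaarrdd" ✓)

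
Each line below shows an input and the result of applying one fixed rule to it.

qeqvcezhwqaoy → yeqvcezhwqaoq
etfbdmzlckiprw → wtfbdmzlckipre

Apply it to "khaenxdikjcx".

The transformation: swap the first and last characters.
Applying that to "khaenxdikjcx" gives "xhaenxdikjck".

xhaenxdikjck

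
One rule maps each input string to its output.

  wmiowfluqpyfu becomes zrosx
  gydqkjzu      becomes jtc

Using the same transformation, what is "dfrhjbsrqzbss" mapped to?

What's happening: shift every letter 3 places forward in the alphabet (wrapping around), then keep one character in every 3, starting at position 1 (positions 1st, 4th, 7th, ...).
Starting from "dfrhjbsrqzbss": after the first operation, "giukmevutcevv"; after the second, "gkvcv".

gkvcv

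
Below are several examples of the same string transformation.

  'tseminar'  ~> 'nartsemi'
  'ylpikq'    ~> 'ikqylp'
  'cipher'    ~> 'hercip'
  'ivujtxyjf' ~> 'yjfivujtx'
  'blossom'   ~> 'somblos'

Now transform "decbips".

Rule — move the last 3 characters to the front (rotate right by 3).
"decbips" → "ipsdecb".

ipsdecb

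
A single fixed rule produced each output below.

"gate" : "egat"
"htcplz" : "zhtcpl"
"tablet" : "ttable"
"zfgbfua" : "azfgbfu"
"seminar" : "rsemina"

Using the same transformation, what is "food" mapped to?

dfoo

The rule is to move the last character to the front.
Applying that to "food" gives "dfoo".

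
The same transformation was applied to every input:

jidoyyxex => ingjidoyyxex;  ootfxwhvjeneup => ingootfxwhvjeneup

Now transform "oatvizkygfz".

ingoatvizkygfz

Looking at the pairs, the operation is to prepend "ing".
On "oatvizkygfz" that produces "ingoatvizkygfz".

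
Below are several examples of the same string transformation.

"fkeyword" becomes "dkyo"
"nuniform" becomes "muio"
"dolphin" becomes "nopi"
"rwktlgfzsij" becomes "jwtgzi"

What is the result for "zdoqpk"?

In each case the input is transformed by: move the last character to the front, then keep every other character starting from the first (positions 1st, 3rd, 5th, ...).
For "zdoqpk", step one produces "kzdoqp"; step two turns that into "kdq".

kdq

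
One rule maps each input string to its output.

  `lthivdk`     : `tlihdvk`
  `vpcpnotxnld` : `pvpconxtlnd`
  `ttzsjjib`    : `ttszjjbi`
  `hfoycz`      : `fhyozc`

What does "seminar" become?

The pattern: swap each adjacent pair of characters (1↔2, 3↔4, ...).
For "seminar" the result is "esimanr".

esimanr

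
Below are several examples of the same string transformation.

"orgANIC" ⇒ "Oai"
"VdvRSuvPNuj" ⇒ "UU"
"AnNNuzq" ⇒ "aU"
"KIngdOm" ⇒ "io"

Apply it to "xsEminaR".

The transformation: flip the case of every letter, then keep only the vowels.
"xsEminaR" → "XSeMINAr" → "eIA".

eIA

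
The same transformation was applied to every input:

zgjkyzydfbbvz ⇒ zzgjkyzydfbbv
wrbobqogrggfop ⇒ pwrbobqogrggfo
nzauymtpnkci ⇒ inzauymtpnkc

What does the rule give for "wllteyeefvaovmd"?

The pattern: move the last character to the front.
For "wllteyeefvaovmd" the result is "dwllteyeefvaovm".

dwllteyeefvaovm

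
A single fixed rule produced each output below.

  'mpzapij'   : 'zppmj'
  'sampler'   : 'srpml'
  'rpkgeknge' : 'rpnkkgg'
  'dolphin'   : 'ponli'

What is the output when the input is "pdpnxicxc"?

Rule — sort the characters into reverse alphabetical order, then delete the last 2 characters.
Starting from "pdpnxicxc": after the first operation, "xxppnidcc"; after the second, "xxppnid".

xxppnid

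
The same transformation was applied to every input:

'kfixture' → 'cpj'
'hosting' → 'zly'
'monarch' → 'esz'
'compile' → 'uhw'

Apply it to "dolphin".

In each case the input is transformed by: keep one character in every 3, starting at position 1 (positions 1st, 4th, 7th, ...), then shift every letter 8 places backward in the alphabet (wrapping around).
Applying both steps to "dolphin": "dpn", then "vhf".

vhf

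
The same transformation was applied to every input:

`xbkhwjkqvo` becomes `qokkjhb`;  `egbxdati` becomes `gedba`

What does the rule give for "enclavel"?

leeca

The rule is to sort the characters into reverse alphabetical order, then delete the first 3 characters.
Starting from "enclavel": after the first operation, "vnlleeca"; after the second, "leeca".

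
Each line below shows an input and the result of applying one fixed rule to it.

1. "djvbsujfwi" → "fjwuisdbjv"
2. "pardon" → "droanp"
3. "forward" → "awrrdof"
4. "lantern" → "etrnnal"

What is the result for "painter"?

The pattern: move the last 3 characters to the front (rotate right by 3), then take characters alternately from the front and the back (1st, last, 2nd, 2nd-last, ...).
Starting from "painter": after the first operation, "terpain"; after the second, "tneirap".

tneirap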